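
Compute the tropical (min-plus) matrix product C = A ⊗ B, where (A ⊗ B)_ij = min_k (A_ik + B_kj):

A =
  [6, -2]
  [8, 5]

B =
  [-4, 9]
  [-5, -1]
A ⊗ B =
  [-7, -3]
  [0, 4]

Apply the min-plus product entry-by-entry:
  C[0][0] = min over k of (A[0][0] + B[0][0] = 6 + -4 = 2, A[0][1] + B[1][0] = -2 + -5 = -7) = -7 (attained at k = 1)
  C[0][1] = min over k of (A[0][0] + B[0][1] = 6 + 9 = 15, A[0][1] + B[1][1] = -2 + -1 = -3) = -3 (attained at k = 1)
  C[1][0] = min over k of (A[1][0] + B[0][0] = 8 + -4 = 4, A[1][1] + B[1][0] = 5 + -5 = 0) = 0 (attained at k = 1)
  C[1][1] = min over k of (A[1][0] + B[0][1] = 8 + 9 = 17, A[1][1] + B[1][1] = 5 + -1 = 4) = 4 (attained at k = 1)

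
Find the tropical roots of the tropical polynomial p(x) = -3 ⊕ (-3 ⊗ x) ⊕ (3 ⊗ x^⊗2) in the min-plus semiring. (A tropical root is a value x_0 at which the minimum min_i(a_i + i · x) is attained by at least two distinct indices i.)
Roots: {-6, 0}

Each tropical root is a break point of the lower envelope of the lines y = a_i + i · x (there are 3 lines, with slopes 0, 1, ..., 2). Only the lines that attain the minimum somewhere contribute to roots; other lines are dominated. Here the surviving (envelope) indices are i = 2, i = 1, i = 0.
Intersections between consecutive envelope lines give the roots: for adjacent envelope indices i < j the intersection is x = (a_i − a_j) / (j − i). Reading off the sorted break points: {-6, 0}.
Verification: at each break x_0, at least two indices attain the minimum of min_i(a_i + i · x_0).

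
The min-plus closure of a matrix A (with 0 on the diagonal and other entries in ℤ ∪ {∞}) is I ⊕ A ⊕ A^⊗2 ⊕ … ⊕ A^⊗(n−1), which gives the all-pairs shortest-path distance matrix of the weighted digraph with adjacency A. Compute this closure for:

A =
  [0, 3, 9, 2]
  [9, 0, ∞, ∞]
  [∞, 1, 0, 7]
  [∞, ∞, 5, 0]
Closure =
  [0, 3, 7, 2]
  [9, 0, 16, 11]
  [10, 1, 0, 7]
  [15, 6, 5, 0]

This is the Floyd-Warshall all-pairs shortest-path computation. For each intermediate vertex k = 0, 1, …, 3, update dist[i][j] ← min(dist[i][j], dist[i][k] + dist[k][j]). The final matrix gives, for each (i, j), the minimum total weight of any directed path from i to j (possibly empty when i = j).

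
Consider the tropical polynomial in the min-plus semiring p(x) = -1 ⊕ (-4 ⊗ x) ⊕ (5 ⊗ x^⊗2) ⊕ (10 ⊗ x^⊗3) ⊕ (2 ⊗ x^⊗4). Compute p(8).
p(8) = -1

A tropical monomial a ⊗ x^⊗i evaluates to a + i · x. Evaluating each term at x = 8:
  Term 0 contributes -1 + 0 · 8 = -1
  Term 1 contributes -4 + 1 · 8 = 4
  Term 2 contributes 5 + 2 · 8 = 21
  Term 3 contributes 10 + 3 · 8 = 34
  Term 4 contributes 2 + 4 · 8 = 34
p(8) = ⊕ of these = min[-1, 4, 21, 34, 34] = -1.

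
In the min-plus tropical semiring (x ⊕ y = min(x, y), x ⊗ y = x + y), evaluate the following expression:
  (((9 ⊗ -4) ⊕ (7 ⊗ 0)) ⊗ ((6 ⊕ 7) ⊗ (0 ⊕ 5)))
(((9 ⊗ -4) ⊕ (7 ⊗ 0)) ⊗ ((6 ⊕ 7) ⊗ (0 ⊕ 5))) = 11

Expand innermost to outermost. Recall ⊕ takes the minimum of its arguments and ⊗ takes their sum. Working out the expression (((9 ⊗ -4) ⊕ (7 ⊗ 0)) ⊗ ((6 ⊕ 7) ⊗ (0 ⊕ 5))) gives 11.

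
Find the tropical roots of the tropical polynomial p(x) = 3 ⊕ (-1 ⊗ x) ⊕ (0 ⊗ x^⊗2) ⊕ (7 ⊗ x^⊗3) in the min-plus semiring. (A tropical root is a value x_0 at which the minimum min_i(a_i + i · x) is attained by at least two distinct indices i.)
Roots: {-7, -1, 4}

Each tropical root is a break point of the lower envelope of the lines y = a_i + i · x (there are 4 lines, with slopes 0, 1, ..., 3). Only the lines that attain the minimum somewhere contribute to roots; other lines are dominated. Here the surviving (envelope) indices are i = 3, i = 2, i = 1, i = 0.
Intersections between consecutive envelope lines give the roots: for adjacent envelope indices i < j the intersection is x = (a_i − a_j) / (j − i). Reading off the sorted break points: {-7, -1, 4}.
Verification: at each break x_0, at least two indices attain the minimum of min_i(a_i + i · x_0).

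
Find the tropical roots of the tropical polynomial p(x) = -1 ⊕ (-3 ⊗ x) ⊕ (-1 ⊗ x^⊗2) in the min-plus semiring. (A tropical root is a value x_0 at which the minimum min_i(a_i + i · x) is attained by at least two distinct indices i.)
Roots: {-2, 2}

Each tropical root is a break point of the lower envelope of the lines y = a_i + i · x (there are 3 lines, with slopes 0, 1, ..., 2). Only the lines that attain the minimum somewhere contribute to roots; other lines are dominated. Here the surviving (envelope) indices are i = 2, i = 1, i = 0.
Intersections between consecutive envelope lines give the roots: for adjacent envelope indices i < j the intersection is x = (a_i − a_j) / (j − i). Reading off the sorted break points: {-2, 2}.
Verification: at each break x_0, at least two indices attain the minimum of min_i(a_i + i · x_0).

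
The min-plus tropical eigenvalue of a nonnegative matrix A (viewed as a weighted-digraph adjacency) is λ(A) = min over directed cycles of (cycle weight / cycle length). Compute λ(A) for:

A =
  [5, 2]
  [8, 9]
λ(A) = 5

Enumerate directed cycles and compute their means (weight / length). Sample:
  cycle 0 → 0: weight = 5, length = 1, mean = 5/1 ≈ 5.000
  cycle 1 → 1: weight = 9, length = 1, mean = 9/1 ≈ 9.000
  cycle 0 → 1 → 0: weight = 10, length = 2, mean = 10/2 ≈ 5.000
  cycle 1 → 0 → 1: weight = 10, length = 2, mean = 10/2 ≈ 5.000
Minimum mean = 5.000, attained e.g. along the cycle 0 → 0 with weight 5 and length 1. So λ(A) = 5/1 = 5.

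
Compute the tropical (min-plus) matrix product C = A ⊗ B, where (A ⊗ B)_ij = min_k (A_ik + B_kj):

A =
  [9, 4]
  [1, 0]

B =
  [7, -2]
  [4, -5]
A ⊗ B =
  [8, -1]
  [4, -5]

Apply the min-plus product entry-by-entry:
  C[0][0] = min over k of (A[0][0] + B[0][0] = 9 + 7 = 16, A[0][1] + B[1][0] = 4 + 4 = 8) = 8 (attained at k = 1)
  C[0][1] = min over k of (A[0][0] + B[0][1] = 9 + -2 = 7, A[0][1] + B[1][1] = 4 + -5 = -1) = -1 (attained at k = 1)
  C[1][0] = min over k of (A[1][0] + B[0][0] = 1 + 7 = 8, A[1][1] + B[1][0] = 0 + 4 = 4) = 4 (attained at k = 1)
  C[1][1] = min over k of (A[1][0] + B[0][1] = 1 + -2 = -1, A[1][1] + B[1][1] = 0 + -5 = -5) = -5 (attained at k = 1)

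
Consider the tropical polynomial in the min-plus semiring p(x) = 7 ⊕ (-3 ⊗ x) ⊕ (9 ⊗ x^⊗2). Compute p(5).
p(5) = 2

A tropical monomial a ⊗ x^⊗i evaluates to a + i · x. Evaluating each term at x = 5:
  Term 0 contributes 7 + 0 · 5 = 7
  Term 1 contributes -3 + 1 · 5 = 2
  Term 2 contributes 9 + 2 · 5 = 19
p(5) = ⊕ of these = min[7, 2, 19] = 2.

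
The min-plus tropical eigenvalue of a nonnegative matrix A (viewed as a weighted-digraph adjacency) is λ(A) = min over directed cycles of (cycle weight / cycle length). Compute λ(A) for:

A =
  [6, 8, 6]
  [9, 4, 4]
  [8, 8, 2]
λ(A) = 2

Enumerate directed cycles and compute their means (weight / length). Sample:
  cycle 0 → 0: weight = 6, length = 1, mean = 6/1 ≈ 6.000
  cycle 1 → 1: weight = 4, length = 1, mean = 4/1 ≈ 4.000
  cycle 2 → 2: weight = 2, length = 1, mean = 2/1 ≈ 2.000
  cycle 0 → 1 → 0: weight = 17, length = 2, mean = 17/2 ≈ 8.500
  cycle 0 → 2 → 0: weight = 14, length = 2, mean = 14/2 ≈ 7.000
  cycle 1 → 0 → 1: weight = 17, length = 2, mean = 17/2 ≈ 8.500
Minimum mean = 2.000, attained e.g. along the cycle 2 → 2 with weight 2 and length 1. So λ(A) = 2/1 = 2.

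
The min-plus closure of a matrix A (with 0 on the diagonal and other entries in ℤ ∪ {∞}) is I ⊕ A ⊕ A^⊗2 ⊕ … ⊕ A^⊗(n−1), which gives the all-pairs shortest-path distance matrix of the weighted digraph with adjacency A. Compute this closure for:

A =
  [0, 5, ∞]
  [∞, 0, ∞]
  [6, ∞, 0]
Closure =
  [0, 5, ∞]
  [∞, 0, ∞]
  [6, 11, 0]

This is the Floyd-Warshall all-pairs shortest-path computation. For each intermediate vertex k = 0, 1, …, 2, update dist[i][j] ← min(dist[i][j], dist[i][k] + dist[k][j]). The final matrix gives, for each (i, j), the minimum total weight of any directed path from i to j (possibly empty when i = j).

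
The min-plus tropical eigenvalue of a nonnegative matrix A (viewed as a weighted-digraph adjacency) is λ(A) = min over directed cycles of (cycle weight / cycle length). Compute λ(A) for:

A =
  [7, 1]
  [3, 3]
λ(A) = 2

Enumerate directed cycles and compute their means (weight / length). Sample:
  cycle 0 → 0: weight = 7, length = 1, mean = 7/1 ≈ 7.000
  cycle 1 → 1: weight = 3, length = 1, mean = 3/1 ≈ 3.000
  cycle 0 → 1 → 0: weight = 4, length = 2, mean = 4/2 ≈ 2.000
  cycle 1 → 0 → 1: weight = 4, length = 2, mean = 4/2 ≈ 2.000
Minimum mean = 2.000, attained e.g. along the cycle 0 → 1 → 0 with weight 4 and length 2. So λ(A) = 4/2 = 2.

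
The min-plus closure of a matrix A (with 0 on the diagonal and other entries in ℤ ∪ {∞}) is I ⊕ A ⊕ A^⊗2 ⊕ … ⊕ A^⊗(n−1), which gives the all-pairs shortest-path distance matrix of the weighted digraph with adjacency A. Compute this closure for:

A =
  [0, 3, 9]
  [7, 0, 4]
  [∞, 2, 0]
Closure =
  [0, 3, 7]
  [7, 0, 4]
  [9, 2, 0]

This is the Floyd-Warshall all-pairs shortest-path computation. For each intermediate vertex k = 0, 1, …, 2, update dist[i][j] ← min(dist[i][j], dist[i][k] + dist[k][j]). The final matrix gives, for each (i, j), the minimum total weight of any directed path from i to j (possibly empty when i = j).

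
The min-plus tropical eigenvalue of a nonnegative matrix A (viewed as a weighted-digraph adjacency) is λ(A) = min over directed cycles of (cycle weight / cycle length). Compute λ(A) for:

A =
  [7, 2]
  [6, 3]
λ(A) = 3

Enumerate directed cycles and compute their means (weight / length). Sample:
  cycle 0 → 0: weight = 7, length = 1, mean = 7/1 ≈ 7.000
  cycle 1 → 1: weight = 3, length = 1, mean = 3/1 ≈ 3.000
  cycle 0 → 1 → 0: weight = 8, length = 2, mean = 8/2 ≈ 4.000
  cycle 1 → 0 → 1: weight = 8, length = 2, mean = 8/2 ≈ 4.000
Minimum mean = 3.000, attained e.g. along the cycle 1 → 1 with weight 3 and length 1. So λ(A) = 3/1 = 3.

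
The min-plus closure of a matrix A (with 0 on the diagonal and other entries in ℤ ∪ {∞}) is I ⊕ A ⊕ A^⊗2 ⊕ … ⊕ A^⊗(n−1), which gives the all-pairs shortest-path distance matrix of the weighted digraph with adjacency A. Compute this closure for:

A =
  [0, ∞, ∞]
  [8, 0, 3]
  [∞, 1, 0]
Closure =
  [0, ∞, ∞]
  [8, 0, 3]
  [9, 1, 0]

This is the Floyd-Warshall all-pairs shortest-path computation. For each intermediate vertex k = 0, 1, …, 2, update dist[i][j] ← min(dist[i][j], dist[i][k] + dist[k][j]). The final matrix gives, for each (i, j), the minimum total weight of any directed path from i to j (possibly empty when i = j).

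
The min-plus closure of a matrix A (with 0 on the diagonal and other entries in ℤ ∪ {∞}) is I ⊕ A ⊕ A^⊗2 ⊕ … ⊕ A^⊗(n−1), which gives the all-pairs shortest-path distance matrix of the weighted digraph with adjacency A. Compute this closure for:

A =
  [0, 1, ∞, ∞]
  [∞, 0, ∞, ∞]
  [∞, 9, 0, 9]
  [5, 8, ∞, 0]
Closure =
  [0, 1, ∞, ∞]
  [∞, 0, ∞, ∞]
  [14, 9, 0, 9]
  [5, 6, ∞, 0]

This is the Floyd-Warshall all-pairs shortest-path computation. For each intermediate vertex k = 0, 1, …, 3, update dist[i][j] ← min(dist[i][j], dist[i][k] + dist[k][j]). The final matrix gives, for each (i, j), the minimum total weight of any directed path from i to j (possibly empty when i = j).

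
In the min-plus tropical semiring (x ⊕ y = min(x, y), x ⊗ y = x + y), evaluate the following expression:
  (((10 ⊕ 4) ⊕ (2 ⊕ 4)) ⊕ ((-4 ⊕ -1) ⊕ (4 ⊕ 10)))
(((10 ⊕ 4) ⊕ (2 ⊕ 4)) ⊕ ((-4 ⊕ -1) ⊕ (4 ⊕ 10))) = -4

Expand innermost to outermost. Recall ⊕ takes the minimum of its arguments and ⊗ takes their sum. Working out the expression (((10 ⊕ 4) ⊕ (2 ⊕ 4)) ⊕ ((-4 ⊕ -1) ⊕ (4 ⊕ 10))) gives -4.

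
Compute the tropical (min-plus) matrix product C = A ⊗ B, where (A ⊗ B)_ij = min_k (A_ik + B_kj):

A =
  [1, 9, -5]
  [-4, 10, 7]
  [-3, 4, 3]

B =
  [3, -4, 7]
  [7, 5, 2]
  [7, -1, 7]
A ⊗ B =
  [2, -6, 2]
  [-1, -8, 3]
  [0, -7, 4]

Apply the min-plus product entry-by-entry:
  C[0][0] = min over k of (A[0][0] + B[0][0] = 1 + 3 = 4, A[0][1] + B[1][0] = 9 + 7 = 16, A[0][2] + B[2][0] = -5 + 7 = 2) = 2 (attained at k = 2)
  C[0][1] = min over k of (A[0][0] + B[0][1] = 1 + -4 = -3, A[0][1] + B[1][1] = 9 + 5 = 14, A[0][2] + B[2][1] = -5 + -1 = -6) = -6 (attained at k = 2)
  C[0][2] = min over k of (A[0][0] + B[0][2] = 1 + 7 = 8, A[0][1] + B[1][2] = 9 + 2 = 11, A[0][2] + B[2][2] = -5 + 7 = 2) = 2 (attained at k = 2)
  C[1][0] = min over k of (A[1][0] + B[0][0] = -4 + 3 = -1, A[1][1] + B[1][0] = 10 + 7 = 17, A[1][2] + B[2][0] = 7 + 7 = 14) = -1 (attained at k = 0)
  C[1][1] = min over k of (A[1][0] + B[0][1] = -4 + -4 = -8, A[1][1] + B[1][1] = 10 + 5 = 15, A[1][2] + B[2][1] = 7 + -1 = 6) = -8 (attained at k = 0)
  C[1][2] = min over k of (A[1][0] + B[0][2] = -4 + 7 = 3, A[1][1] + B[1][2] = 10 + 2 = 12, A[1][2] + B[2][2] = 7 + 7 = 14) = 3 (attained at k = 0)
  C[2][0] = min over k of (A[2][0] + B[0][0] = -3 + 3 = 0, A[2][1] + B[1][0] = 4 + 7 = 11, A[2][2] + B[2][0] = 3 + 7 = 10) = 0 (attained at k = 0)
  C[2][1] = min over k of (A[2][0] + B[0][1] = -3 + -4 = -7, A[2][1] + B[1][1] = 4 + 5 = 9, A[2][2] + B[2][1] = 3 + -1 = 2) = -7 (attained at k = 0)
  C[2][2] = min over k of (A[2][0] + B[0][2] = -3 + 7 = 4, A[2][1] + B[1][2] = 4 + 2 = 6, A[2][2] + B[2][2] = 3 + 7 = 10) = 4 (attained at k = 0)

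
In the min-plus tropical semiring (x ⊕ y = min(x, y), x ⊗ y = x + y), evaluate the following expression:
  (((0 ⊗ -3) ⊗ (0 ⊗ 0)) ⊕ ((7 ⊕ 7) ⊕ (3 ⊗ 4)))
(((0 ⊗ -3) ⊗ (0 ⊗ 0)) ⊕ ((7 ⊕ 7) ⊕ (3 ⊗ 4))) = -3

Expand innermost to outermost. Recall ⊕ takes the minimum of its arguments and ⊗ takes their sum. Working out the expression (((0 ⊗ -3) ⊗ (0 ⊗ 0)) ⊕ ((7 ⊕ 7) ⊕ (3 ⊗ 4))) gives -3.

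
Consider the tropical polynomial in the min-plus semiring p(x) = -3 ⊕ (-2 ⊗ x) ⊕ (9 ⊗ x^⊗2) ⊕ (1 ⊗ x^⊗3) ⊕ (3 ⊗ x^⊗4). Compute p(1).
p(1) = -3

A tropical monomial a ⊗ x^⊗i evaluates to a + i · x. Evaluating each term at x = 1:
  Term 0 contributes -3 + 0 · 1 = -3
  Term 1 contributes -2 + 1 · 1 = -1
  Term 2 contributes 9 + 2 · 1 = 11
  Term 3 contributes 1 + 3 · 1 = 4
  Term 4 contributes 3 + 4 · 1 = 7
p(1) = ⊕ of these = min[-3, -1, 11, 4, 7] = -3.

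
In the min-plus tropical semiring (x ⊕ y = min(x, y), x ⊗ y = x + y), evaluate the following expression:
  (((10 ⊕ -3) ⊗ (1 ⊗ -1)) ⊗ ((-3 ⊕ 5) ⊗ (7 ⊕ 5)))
(((10 ⊕ -3) ⊗ (1 ⊗ -1)) ⊗ ((-3 ⊕ 5) ⊗ (7 ⊕ 5))) = -1

Expand innermost to outermost. Recall ⊕ takes the minimum of its arguments and ⊗ takes their sum. Working out the expression (((10 ⊕ -3) ⊗ (1 ⊗ -1)) ⊗ ((-3 ⊕ 5) ⊗ (7 ⊕ 5))) gives -1.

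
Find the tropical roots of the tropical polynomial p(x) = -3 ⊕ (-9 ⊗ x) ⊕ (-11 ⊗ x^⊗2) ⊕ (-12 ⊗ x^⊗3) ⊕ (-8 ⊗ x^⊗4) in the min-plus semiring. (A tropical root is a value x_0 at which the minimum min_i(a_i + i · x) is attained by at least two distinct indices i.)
Roots: {-4, 1, 2, 6}

Each tropical root is a break point of the lower envelope of the lines y = a_i + i · x (there are 5 lines, with slopes 0, 1, ..., 4). Only the lines that attain the minimum somewhere contribute to roots; other lines are dominated. Here the surviving (envelope) indices are i = 4, i = 3, i = 2, i = 1, i = 0.
Intersections between consecutive envelope lines give the roots: for adjacent envelope indices i < j the intersection is x = (a_i − a_j) / (j − i). Reading off the sorted break points: {-4, 1, 2, 6}.
Verification: at each break x_0, at least two indices attain the minimum of min_i(a_i + i · x_0).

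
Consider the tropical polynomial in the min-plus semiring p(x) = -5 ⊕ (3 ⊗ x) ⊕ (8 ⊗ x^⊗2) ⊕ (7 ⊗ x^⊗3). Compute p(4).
p(4) = -5

A tropical monomial a ⊗ x^⊗i evaluates to a + i · x. Evaluating each term at x = 4:
  Term 0 contributes -5 + 0 · 4 = -5
  Term 1 contributes 3 + 1 · 4 = 7
  Term 2 contributes 8 + 2 · 4 = 16
  Term 3 contributes 7 + 3 · 4 = 19
p(4) = ⊕ of these = min[-5, 7, 16, 19] = -5.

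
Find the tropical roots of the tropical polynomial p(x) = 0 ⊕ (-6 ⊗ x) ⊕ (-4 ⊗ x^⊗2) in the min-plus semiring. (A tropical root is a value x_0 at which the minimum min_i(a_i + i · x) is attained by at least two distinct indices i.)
Roots: {-2, 6}

Each tropical root is a break point of the lower envelope of the lines y = a_i + i · x (there are 3 lines, with slopes 0, 1, ..., 2). Only the lines that attain the minimum somewhere contribute to roots; other lines are dominated. Here the surviving (envelope) indices are i = 2, i = 1, i = 0.
Intersections between consecutive envelope lines give the roots: for adjacent envelope indices i < j the intersection is x = (a_i − a_j) / (j − i). Reading off the sorted break points: {-2, 6}.
Verification: at each break x_0, at least two indices attain the minimum of min_i(a_i + i · x_0).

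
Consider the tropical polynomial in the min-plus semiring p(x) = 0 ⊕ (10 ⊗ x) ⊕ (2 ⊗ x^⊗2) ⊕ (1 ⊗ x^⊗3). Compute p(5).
p(5) = 0

A tropical monomial a ⊗ x^⊗i evaluates to a + i · x. Evaluating each term at x = 5:
  Term 0 contributes 0 + 0 · 5 = 0
  Term 1 contributes 10 + 1 · 5 = 15
  Term 2 contributes 2 + 2 · 5 = 12
  Term 3 contributes 1 + 3 · 5 = 16
p(5) = ⊕ of these = min[0, 15, 12, 16] = 0.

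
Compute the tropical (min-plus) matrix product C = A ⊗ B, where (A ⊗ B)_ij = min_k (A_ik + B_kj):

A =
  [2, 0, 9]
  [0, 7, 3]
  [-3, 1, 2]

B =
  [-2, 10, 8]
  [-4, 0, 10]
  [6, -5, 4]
A ⊗ B =
  [-4, 0, 10]
  [-2, -2, 7]
  [-5, -3, 5]

Apply the min-plus product entry-by-entry:
  C[0][0] = min over k of (A[0][0] + B[0][0] = 2 + -2 = 0, A[0][1] + B[1][0] = 0 + -4 = -4, A[0][2] + B[2][0] = 9 + 6 = 15) = -4 (attained at k = 1)
  C[0][1] = min over k of (A[0][0] + B[0][1] = 2 + 10 = 12, A[0][1] + B[1][1] = 0 + 0 = 0, A[0][2] + B[2][1] = 9 + -5 = 4) = 0 (attained at k = 1)
  C[0][2] = min over k of (A[0][0] + B[0][2] = 2 + 8 = 10, A[0][1] + B[1][2] = 0 + 10 = 10, A[0][2] + B[2][2] = 9 + 4 = 13) = 10 (attained at k = 0)
  C[1][0] = min over k of (A[1][0] + B[0][0] = 0 + -2 = -2, A[1][1] + B[1][0] = 7 + -4 = 3, A[1][2] + B[2][0] = 3 + 6 = 9) = -2 (attained at k = 0)
  C[1][1] = min over k of (A[1][0] + B[0][1] = 0 + 10 = 10, A[1][1] + B[1][1] = 7 + 0 = 7, A[1][2] + B[2][1] = 3 + -5 = -2) = -2 (attained at k = 2)
  C[1][2] = min over k of (A[1][0] + B[0][2] = 0 + 8 = 8, A[1][1] + B[1][2] = 7 + 10 = 17, A[1][2] + B[2][2] = 3 + 4 = 7) = 7 (attained at k = 2)
  C[2][0] = min over k of (A[2][0] + B[0][0] = -3 + -2 = -5, A[2][1] + B[1][0] = 1 + -4 = -3, A[2][2] + B[2][0] = 2 + 6 = 8) = -5 (attained at k = 0)
  C[2][1] = min over k of (A[2][0] + B[0][1] = -3 + 10 = 7, A[2][1] + B[1][1] = 1 + 0 = 1, A[2][2] + B[2][1] = 2 + -5 = -3) = -3 (attained at k = 2)
  C[2][2] = min over k of (A[2][0] + B[0][2] = -3 + 8 = 5, A[2][1] + B[1][2] = 1 + 10 = 11, A[2][2] + B[2][2] = 2 + 4 = 6) = 5 (attained at k = 0)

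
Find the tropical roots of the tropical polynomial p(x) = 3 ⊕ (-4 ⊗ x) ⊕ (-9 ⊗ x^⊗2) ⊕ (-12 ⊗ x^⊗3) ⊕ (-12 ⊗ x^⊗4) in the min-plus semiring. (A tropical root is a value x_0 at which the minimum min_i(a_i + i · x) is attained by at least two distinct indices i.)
Roots: {0, 3, 5, 7}

Each tropical root is a break point of the lower envelope of the lines y = a_i + i · x (there are 5 lines, with slopes 0, 1, ..., 4). Only the lines that attain the minimum somewhere contribute to roots; other lines are dominated. Here the surviving (envelope) indices are i = 4, i = 3, i = 2, i = 1, i = 0.
Intersections between consecutive envelope lines give the roots: for adjacent envelope indices i < j the intersection is x = (a_i − a_j) / (j − i). Reading off the sorted break points: {0, 3, 5, 7}.
Verification: at each break x_0, at least two indices attain the minimum of min_i(a_i + i · x_0).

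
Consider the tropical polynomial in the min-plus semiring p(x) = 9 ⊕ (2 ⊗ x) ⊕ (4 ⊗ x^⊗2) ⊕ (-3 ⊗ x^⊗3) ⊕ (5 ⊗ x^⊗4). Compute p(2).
p(2) = 3

A tropical monomial a ⊗ x^⊗i evaluates to a + i · x. Evaluating each term at x = 2:
  Term 0 contributes 9 + 0 · 2 = 9
  Term 1 contributes 2 + 1 · 2 = 4
  Term 2 contributes 4 + 2 · 2 = 8
  Term 3 contributes -3 + 3 · 2 = 3
  Term 4 contributes 5 + 4 · 2 = 13
p(2) = ⊕ of these = min[9, 4, 8, 3, 13] = 3.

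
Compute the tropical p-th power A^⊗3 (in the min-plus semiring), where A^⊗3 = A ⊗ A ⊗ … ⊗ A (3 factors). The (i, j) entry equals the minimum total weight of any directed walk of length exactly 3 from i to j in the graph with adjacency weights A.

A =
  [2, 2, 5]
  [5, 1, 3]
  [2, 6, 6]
A^⊗3 =
  [6, 4, 6]
  [6, 3, 5]
  [6, 5, 7]

Each entry (A^⊗3)_ij equals the minimum over all length-3 walks i = v_0 → v_1 → … → v_3 = j of Σ_t A[v_t][v_{t+1}]. For example, for (i, j) = (0, 2) we minimise over 9 possible intermediate vertex sequences; the minimum is 6, attained along the walk 0 → 1 → 1 → 2.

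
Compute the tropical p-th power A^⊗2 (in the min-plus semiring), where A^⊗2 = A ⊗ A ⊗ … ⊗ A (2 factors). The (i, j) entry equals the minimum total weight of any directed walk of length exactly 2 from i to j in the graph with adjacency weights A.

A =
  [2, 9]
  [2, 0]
A^⊗2 =
  [4, 9]
  [2, 0]

Each entry (A^⊗2)_ij equals the minimum over all length-2 walks i = v_0 → v_1 → … → v_2 = j of Σ_t A[v_t][v_{t+1}]. For example, for (i, j) = (0, 1) we minimise over 2 possible intermediate vertex sequences; the minimum is 9, attained along the walk 0 → 1 → 1.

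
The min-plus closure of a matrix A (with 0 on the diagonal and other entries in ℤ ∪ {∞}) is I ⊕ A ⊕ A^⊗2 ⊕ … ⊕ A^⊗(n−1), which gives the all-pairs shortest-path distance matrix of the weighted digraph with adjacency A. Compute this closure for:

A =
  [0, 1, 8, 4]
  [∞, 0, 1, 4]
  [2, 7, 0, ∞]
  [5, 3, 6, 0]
Closure =
  [0, 1, 2, 4]
  [3, 0, 1, 4]
  [2, 3, 0, 6]
  [5, 3, 4, 0]

This is the Floyd-Warshall all-pairs shortest-path computation. For each intermediate vertex k = 0, 1, …, 3, update dist[i][j] ← min(dist[i][j], dist[i][k] + dist[k][j]). The final matrix gives, for each (i, j), the minimum total weight of any directed path from i to j (possibly empty when i = j).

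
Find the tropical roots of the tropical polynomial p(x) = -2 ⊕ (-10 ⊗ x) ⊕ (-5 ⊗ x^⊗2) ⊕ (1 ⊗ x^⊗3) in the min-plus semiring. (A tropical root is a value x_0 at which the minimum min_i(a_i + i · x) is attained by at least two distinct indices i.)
Roots: {-6, -5, 8}

Each tropical root is a break point of the lower envelope of the lines y = a_i + i · x (there are 4 lines, with slopes 0, 1, ..., 3). Only the lines that attain the minimum somewhere contribute to roots; other lines are dominated. Here the surviving (envelope) indices are i = 3, i = 2, i = 1, i = 0.
Intersections between consecutive envelope lines give the roots: for adjacent envelope indices i < j the intersection is x = (a_i − a_j) / (j − i). Reading off the sorted break points: {-6, -5, 8}.
Verification: at each break x_0, at least two indices attain the minimum of min_i(a_i + i · x_0).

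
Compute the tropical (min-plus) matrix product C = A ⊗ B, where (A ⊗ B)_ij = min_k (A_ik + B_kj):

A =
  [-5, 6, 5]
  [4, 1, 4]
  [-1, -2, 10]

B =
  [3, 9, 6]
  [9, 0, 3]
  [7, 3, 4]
A ⊗ B =
  [-2, 4, 1]
  [7, 1, 4]
  [2, -2, 1]

Apply the min-plus product entry-by-entry:
  C[0][0] = min over k of (A[0][0] + B[0][0] = -5 + 3 = -2, A[0][1] + B[1][0] = 6 + 9 = 15, A[0][2] + B[2][0] = 5 + 7 = 12) = -2 (attained at k = 0)
  C[0][1] = min over k of (A[0][0] + B[0][1] = -5 + 9 = 4, A[0][1] + B[1][1] = 6 + 0 = 6, A[0][2] + B[2][1] = 5 + 3 = 8) = 4 (attained at k = 0)
  C[0][2] = min over k of (A[0][0] + B[0][2] = -5 + 6 = 1, A[0][1] + B[1][2] = 6 + 3 = 9, A[0][2] + B[2][2] = 5 + 4 = 9) = 1 (attained at k = 0)
  C[1][0] = min over k of (A[1][0] + B[0][0] = 4 + 3 = 7, A[1][1] + B[1][0] = 1 + 9 = 10, A[1][2] + B[2][0] = 4 + 7 = 11) = 7 (attained at k = 0)
  C[1][1] = min over k of (A[1][0] + B[0][1] = 4 + 9 = 13, A[1][1] + B[1][1] = 1 + 0 = 1, A[1][2] + B[2][1] = 4 + 3 = 7) = 1 (attained at k = 1)
  C[1][2] = min over k of (A[1][0] + B[0][2] = 4 + 6 = 10, A[1][1] + B[1][2] = 1 + 3 = 4, A[1][2] + B[2][2] = 4 + 4 = 8) = 4 (attained at k = 1)
  C[2][0] = min over k of (A[2][0] + B[0][0] = -1 + 3 = 2, A[2][1] + B[1][0] = -2 + 9 = 7, A[2][2] + B[2][0] = 10 + 7 = 17) = 2 (attained at k = 0)
  C[2][1] = min over k of (A[2][0] + B[0][1] = -1 + 9 = 8, A[2][1] + B[1][1] = -2 + 0 = -2, A[2][2] + B[2][1] = 10 + 3 = 13) = -2 (attained at k = 1)
  C[2][2] = min over k of (A[2][0] + B[0][2] = -1 + 6 = 5, A[2][1] + B[1][2] = -2 + 3 = 1, A[2][2] + B[2][2] = 10 + 4 = 14) = 1 (attained at k = 1)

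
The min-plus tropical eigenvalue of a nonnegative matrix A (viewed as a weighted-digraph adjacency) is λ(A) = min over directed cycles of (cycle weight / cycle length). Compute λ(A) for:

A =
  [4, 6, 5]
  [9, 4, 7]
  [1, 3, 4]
λ(A) = 3

Enumerate directed cycles and compute their means (weight / length). Sample:
  cycle 0 → 0: weight = 4, length = 1, mean = 4/1 ≈ 4.000
  cycle 1 → 1: weight = 4, length = 1, mean = 4/1 ≈ 4.000
  cycle 2 → 2: weight = 4, length = 1, mean = 4/1 ≈ 4.000
  cycle 0 → 1 → 0: weight = 15, length = 2, mean = 15/2 ≈ 7.500
  cycle 0 → 2 → 0: weight = 6, length = 2, mean = 6/2 ≈ 3.000
  cycle 1 → 0 → 1: weight = 15, length = 2, mean = 15/2 ≈ 7.500
Minimum mean = 3.000, attained e.g. along the cycle 0 → 2 → 0 with weight 6 and length 2. So λ(A) = 6/2 = 3.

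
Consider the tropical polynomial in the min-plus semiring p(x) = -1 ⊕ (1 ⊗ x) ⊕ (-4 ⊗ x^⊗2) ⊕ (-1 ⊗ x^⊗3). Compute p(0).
p(0) = -4

A tropical monomial a ⊗ x^⊗i evaluates to a + i · x. Evaluating each term at x = 0:
  Term 0 contributes -1 + 0 · 0 = -1
  Term 1 contributes 1 + 1 · 0 = 1
  Term 2 contributes -4 + 2 · 0 = -4
  Term 3 contributes -1 + 3 · 0 = -1
p(0) = ⊕ of these = min[-1, 1, -4, -1] = -4.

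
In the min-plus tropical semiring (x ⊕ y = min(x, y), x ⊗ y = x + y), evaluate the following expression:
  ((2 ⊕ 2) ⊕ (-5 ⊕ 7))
((2 ⊕ 2) ⊕ (-5 ⊕ 7)) = -5

Expand innermost to outermost. Recall ⊕ takes the minimum of its arguments and ⊗ takes their sum. Working out the expression ((2 ⊕ 2) ⊕ (-5 ⊕ 7)) gives -5.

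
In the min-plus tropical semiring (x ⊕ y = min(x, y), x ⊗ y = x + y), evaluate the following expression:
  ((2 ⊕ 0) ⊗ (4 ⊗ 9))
((2 ⊕ 0) ⊗ (4 ⊗ 9)) = 13

Expand innermost to outermost. Recall ⊕ takes the minimum of its arguments and ⊗ takes their sum. Working out the expression ((2 ⊕ 0) ⊗ (4 ⊗ 9)) gives 13.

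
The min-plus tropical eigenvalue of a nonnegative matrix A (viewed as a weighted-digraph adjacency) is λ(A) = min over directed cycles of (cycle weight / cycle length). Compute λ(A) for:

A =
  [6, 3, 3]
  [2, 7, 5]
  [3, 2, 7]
λ(A) = 7/3

Enumerate directed cycles and compute their means (weight / length). Sample:
  cycle 0 → 0: weight = 6, length = 1, mean = 6/1 ≈ 6.000
  cycle 1 → 1: weight = 7, length = 1, mean = 7/1 ≈ 7.000
  cycle 2 → 2: weight = 7, length = 1, mean = 7/1 ≈ 7.000
  cycle 0 → 1 → 0: weight = 5, length = 2, mean = 5/2 ≈ 2.500
  cycle 0 → 2 → 0: weight = 6, length = 2, mean = 6/2 ≈ 3.000
  cycle 1 → 0 → 1: weight = 5, length = 2, mean = 5/2 ≈ 2.500
Minimum mean = 2.333, attained e.g. along the cycle 0 → 2 → 1 → 0 with weight 7 and length 3. So λ(A) = 7/3 = 7/3.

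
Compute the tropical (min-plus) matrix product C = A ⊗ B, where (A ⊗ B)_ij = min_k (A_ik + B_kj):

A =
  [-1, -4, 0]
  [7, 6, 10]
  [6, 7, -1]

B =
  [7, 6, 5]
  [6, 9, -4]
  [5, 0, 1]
A ⊗ B =
  [2, 0, -8]
  [12, 10, 2]
  [4, -1, 0]

Apply the min-plus product entry-by-entry:
  C[0][0] = min over k of (A[0][0] + B[0][0] = -1 + 7 = 6, A[0][1] + B[1][0] = -4 + 6 = 2, A[0][2] + B[2][0] = 0 + 5 = 5) = 2 (attained at k = 1)
  C[0][1] = min over k of (A[0][0] + B[0][1] = -1 + 6 = 5, A[0][1] + B[1][1] = -4 + 9 = 5, A[0][2] + B[2][1] = 0 + 0 = 0) = 0 (attained at k = 2)
  C[0][2] = min over k of (A[0][0] + B[0][2] = -1 + 5 = 4, A[0][1] + B[1][2] = -4 + -4 = -8, A[0][2] + B[2][2] = 0 + 1 = 1) = -8 (attained at k = 1)
  C[1][0] = min over k of (A[1][0] + B[0][0] = 7 + 7 = 14, A[1][1] + B[1][0] = 6 + 6 = 12, A[1][2] + B[2][0] = 10 + 5 = 15) = 12 (attained at k = 1)
  C[1][1] = min over k of (A[1][0] + B[0][1] = 7 + 6 = 13, A[1][1] + B[1][1] = 6 + 9 = 15, A[1][2] + B[2][1] = 10 + 0 = 10) = 10 (attained at k = 2)
  C[1][2] = min over k of (A[1][0] + B[0][2] = 7 + 5 = 12, A[1][1] + B[1][2] = 6 + -4 = 2, A[1][2] + B[2][2] = 10 + 1 = 11) = 2 (attained at k = 1)
  C[2][0] = min over k of (A[2][0] + B[0][0] = 6 + 7 = 13, A[2][1] + B[1][0] = 7 + 6 = 13, A[2][2] + B[2][0] = -1 + 5 = 4) = 4 (attained at k = 2)
  C[2][1] = min over k of (A[2][0] + B[0][1] = 6 + 6 = 12, A[2][1] + B[1][1] = 7 + 9 = 16, A[2][2] + B[2][1] = -1 + 0 = -1) = -1 (attained at k = 2)
  C[2][2] = min over k of (A[2][0] + B[0][2] = 6 + 5 = 11, A[2][1] + B[1][2] = 7 + -4 = 3, A[2][2] + B[2][2] = -1 + 1 = 0) = 0 (attained at k = 2)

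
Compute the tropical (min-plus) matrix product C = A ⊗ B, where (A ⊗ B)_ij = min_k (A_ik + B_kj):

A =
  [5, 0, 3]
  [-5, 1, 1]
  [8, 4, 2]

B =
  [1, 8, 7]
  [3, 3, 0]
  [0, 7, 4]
A ⊗ B =
  [3, 3, 0]
  [-4, 3, 1]
  [2, 7, 4]

Apply the min-plus product entry-by-entry:
  C[0][0] = min over k of (A[0][0] + B[0][0] = 5 + 1 = 6, A[0][1] + B[1][0] = 0 + 3 = 3, A[0][2] + B[2][0] = 3 + 0 = 3) = 3 (attained at k = 1)
  C[0][1] = min over k of (A[0][0] + B[0][1] = 5 + 8 = 13, A[0][1] + B[1][1] = 0 + 3 = 3, A[0][2] + B[2][1] = 3 + 7 = 10) = 3 (attained at k = 1)
  C[0][2] = min over k of (A[0][0] + B[0][2] = 5 + 7 = 12, A[0][1] + B[1][2] = 0 + 0 = 0, A[0][2] + B[2][2] = 3 + 4 = 7) = 0 (attained at k = 1)
  C[1][0] = min over k of (A[1][0] + B[0][0] = -5 + 1 = -4, A[1][1] + B[1][0] = 1 + 3 = 4, A[1][2] + B[2][0] = 1 + 0 = 1) = -4 (attained at k = 0)
  C[1][1] = min over k of (A[1][0] + B[0][1] = -5 + 8 = 3, A[1][1] + B[1][1] = 1 + 3 = 4, A[1][2] + B[2][1] = 1 + 7 = 8) = 3 (attained at k = 0)
  C[1][2] = min over k of (A[1][0] + B[0][2] = -5 + 7 = 2, A[1][1] + B[1][2] = 1 + 0 = 1, A[1][2] + B[2][2] = 1 + 4 = 5) = 1 (attained at k = 1)
  C[2][0] = min over k of (A[2][0] + B[0][0] = 8 + 1 = 9, A[2][1] + B[1][0] = 4 + 3 = 7, A[2][2] + B[2][0] = 2 + 0 = 2) = 2 (attained at k = 2)
  C[2][1] = min over k of (A[2][0] + B[0][1] = 8 + 8 = 16, A[2][1] + B[1][1] = 4 + 3 = 7, A[2][2] + B[2][1] = 2 + 7 = 9) = 7 (attained at k = 1)
  C[2][2] = min over k of (A[2][0] + B[0][2] = 8 + 7 = 15, A[2][1] + B[1][2] = 4 + 0 = 4, A[2][2] + B[2][2] = 2 + 4 = 6) = 4 (attained at k = 1)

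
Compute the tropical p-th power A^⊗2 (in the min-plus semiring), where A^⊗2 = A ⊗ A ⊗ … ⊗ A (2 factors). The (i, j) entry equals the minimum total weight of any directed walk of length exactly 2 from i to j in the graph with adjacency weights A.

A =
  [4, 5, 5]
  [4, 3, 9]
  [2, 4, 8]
A^⊗2 =
  [7, 8, 9]
  [7, 6, 9]
  [6, 7, 7]

Each entry (A^⊗2)_ij equals the minimum over all length-2 walks i = v_0 → v_1 → … → v_2 = j of Σ_t A[v_t][v_{t+1}]. For example, for (i, j) = (0, 2) we minimise over 3 possible intermediate vertex sequences; the minimum is 9, attained along the walk 0 → 0 → 2.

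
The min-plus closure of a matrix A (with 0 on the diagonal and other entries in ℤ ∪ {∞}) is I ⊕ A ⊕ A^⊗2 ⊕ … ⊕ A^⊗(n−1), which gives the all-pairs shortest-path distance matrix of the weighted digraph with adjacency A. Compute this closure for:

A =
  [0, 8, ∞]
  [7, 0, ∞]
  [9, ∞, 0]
Closure =
  [0, 8, ∞]
  [7, 0, ∞]
  [9, 17, 0]

This is the Floyd-Warshall all-pairs shortest-path computation. For each intermediate vertex k = 0, 1, …, 2, update dist[i][j] ← min(dist[i][j], dist[i][k] + dist[k][j]). The final matrix gives, for each (i, j), the minimum total weight of any directed path from i to j (possibly empty when i = j).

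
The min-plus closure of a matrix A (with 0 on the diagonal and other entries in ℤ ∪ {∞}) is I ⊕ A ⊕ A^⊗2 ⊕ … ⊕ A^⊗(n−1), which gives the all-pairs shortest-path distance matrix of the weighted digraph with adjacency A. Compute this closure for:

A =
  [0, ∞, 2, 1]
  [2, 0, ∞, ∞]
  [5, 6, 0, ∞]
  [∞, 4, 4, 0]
Closure =
  [0, 5, 2, 1]
  [2, 0, 4, 3]
  [5, 6, 0, 6]
  [6, 4, 4, 0]

This is the Floyd-Warshall all-pairs shortest-path computation. For each intermediate vertex k = 0, 1, …, 3, update dist[i][j] ← min(dist[i][j], dist[i][k] + dist[k][j]). The final matrix gives, for each (i, j), the minimum total weight of any directed path from i to j (possibly empty when i = j).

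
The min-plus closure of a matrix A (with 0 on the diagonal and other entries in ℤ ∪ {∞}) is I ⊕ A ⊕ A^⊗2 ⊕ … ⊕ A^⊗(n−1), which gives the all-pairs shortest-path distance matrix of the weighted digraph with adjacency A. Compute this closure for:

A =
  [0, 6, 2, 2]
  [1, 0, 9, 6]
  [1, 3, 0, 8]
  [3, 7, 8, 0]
Closure =
  [0, 5, 2, 2]
  [1, 0, 3, 3]
  [1, 3, 0, 3]
  [3, 7, 5, 0]

This is the Floyd-Warshall all-pairs shortest-path computation. For each intermediate vertex k = 0, 1, …, 3, update dist[i][j] ← min(dist[i][j], dist[i][k] + dist[k][j]). The final matrix gives, for each (i, j), the minimum total weight of any directed path from i to j (possibly empty when i = j).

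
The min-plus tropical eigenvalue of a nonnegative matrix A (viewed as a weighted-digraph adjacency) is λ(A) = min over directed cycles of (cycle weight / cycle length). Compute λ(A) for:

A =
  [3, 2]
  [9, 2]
λ(A) = 2

Enumerate directed cycles and compute their means (weight / length). Sample:
  cycle 0 → 0: weight = 3, length = 1, mean = 3/1 ≈ 3.000
  cycle 1 → 1: weight = 2, length = 1, mean = 2/1 ≈ 2.000
  cycle 0 → 1 → 0: weight = 11, length = 2, mean = 11/2 ≈ 5.500
  cycle 1 → 0 → 1: weight = 11, length = 2, mean = 11/2 ≈ 5.500
Minimum mean = 2.000, attained e.g. along the cycle 1 → 1 with weight 2 and length 1. So λ(A) = 2/1 = 2.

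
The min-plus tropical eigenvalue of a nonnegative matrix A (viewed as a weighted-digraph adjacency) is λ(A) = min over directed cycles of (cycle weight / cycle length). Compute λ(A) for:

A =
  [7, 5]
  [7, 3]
λ(A) = 3

Enumerate directed cycles and compute their means (weight / length). Sample:
  cycle 0 → 0: weight = 7, length = 1, mean = 7/1 ≈ 7.000
  cycle 1 → 1: weight = 3, length = 1, mean = 3/1 ≈ 3.000
  cycle 0 → 1 → 0: weight = 12, length = 2, mean = 12/2 ≈ 6.000
  cycle 1 → 0 → 1: weight = 12, length = 2, mean = 12/2 ≈ 6.000
Minimum mean = 3.000, attained e.g. along the cycle 1 → 1 with weight 3 and length 1. So λ(A) = 3/1 = 3.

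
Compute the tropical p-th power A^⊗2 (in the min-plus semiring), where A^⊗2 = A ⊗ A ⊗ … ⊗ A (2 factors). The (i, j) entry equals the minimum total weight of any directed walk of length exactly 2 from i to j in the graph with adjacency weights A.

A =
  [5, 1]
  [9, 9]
A^⊗2 =
  [10, 6]
  [14, 10]

Each entry (A^⊗2)_ij equals the minimum over all length-2 walks i = v_0 → v_1 → … → v_2 = j of Σ_t A[v_t][v_{t+1}]. For example, for (i, j) = (0, 1) we minimise over 2 possible intermediate vertex sequences; the minimum is 6, attained along the walk 0 → 0 → 1.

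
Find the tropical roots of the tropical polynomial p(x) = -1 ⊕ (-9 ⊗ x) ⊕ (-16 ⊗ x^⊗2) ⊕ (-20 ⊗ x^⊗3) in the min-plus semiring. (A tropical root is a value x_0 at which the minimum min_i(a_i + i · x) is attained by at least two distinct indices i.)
Roots: {4, 7, 8}

Each tropical root is a break point of the lower envelope of the lines y = a_i + i · x (there are 4 lines, with slopes 0, 1, ..., 3). Only the lines that attain the minimum somewhere contribute to roots; other lines are dominated. Here the surviving (envelope) indices are i = 3, i = 2, i = 1, i = 0.
Intersections between consecutive envelope lines give the roots: for adjacent envelope indices i < j the intersection is x = (a_i − a_j) / (j − i). Reading off the sorted break points: {4, 7, 8}.
Verification: at each break x_0, at least two indices attain the minimum of min_i(a_i + i · x_0).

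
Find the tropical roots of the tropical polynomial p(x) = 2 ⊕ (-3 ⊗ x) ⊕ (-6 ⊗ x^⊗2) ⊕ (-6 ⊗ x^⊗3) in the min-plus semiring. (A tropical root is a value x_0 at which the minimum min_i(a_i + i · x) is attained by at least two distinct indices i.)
Roots: {0, 3, 5}

Each tropical root is a break point of the lower envelope of the lines y = a_i + i · x (there are 4 lines, with slopes 0, 1, ..., 3). Only the lines that attain the minimum somewhere contribute to roots; other lines are dominated. Here the surviving (envelope) indices are i = 3, i = 2, i = 1, i = 0.
Intersections between consecutive envelope lines give the roots: for adjacent envelope indices i < j the intersection is x = (a_i − a_j) / (j − i). Reading off the sorted break points: {0, 3, 5}.
Verification: at each break x_0, at least two indices attain the minimum of min_i(a_i + i · x_0).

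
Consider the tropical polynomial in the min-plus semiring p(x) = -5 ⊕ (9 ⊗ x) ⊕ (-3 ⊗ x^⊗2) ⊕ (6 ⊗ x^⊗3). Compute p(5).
p(5) = -5

A tropical monomial a ⊗ x^⊗i evaluates to a + i · x. Evaluating each term at x = 5:
  Term 0 contributes -5 + 0 · 5 = -5
  Term 1 contributes 9 + 1 · 5 = 14
  Term 2 contributes -3 + 2 · 5 = 7
  Term 3 contributes 6 + 3 · 5 = 21
p(5) = ⊕ of these = min[-5, 14, 7, 21] = -5.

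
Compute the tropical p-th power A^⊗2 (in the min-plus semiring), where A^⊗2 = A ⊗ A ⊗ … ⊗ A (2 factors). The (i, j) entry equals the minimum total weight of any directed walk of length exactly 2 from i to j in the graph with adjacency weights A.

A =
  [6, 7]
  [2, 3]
A^⊗2 =
  [9, 10]
  [5, 6]

Each entry (A^⊗2)_ij equals the minimum over all length-2 walks i = v_0 → v_1 → … → v_2 = j of Σ_t A[v_t][v_{t+1}]. For example, for (i, j) = (0, 1) we minimise over 2 possible intermediate vertex sequences; the minimum is 10, attained along the walk 0 → 1 → 1.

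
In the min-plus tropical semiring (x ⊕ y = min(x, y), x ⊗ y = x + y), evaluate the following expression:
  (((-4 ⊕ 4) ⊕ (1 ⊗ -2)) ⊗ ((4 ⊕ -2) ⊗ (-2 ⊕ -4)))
(((-4 ⊕ 4) ⊕ (1 ⊗ -2)) ⊗ ((4 ⊕ -2) ⊗ (-2 ⊕ -4))) = -10

Expand innermost to outermost. Recall ⊕ takes the minimum of its arguments and ⊗ takes their sum. Working out the expression (((-4 ⊕ 4) ⊕ (1 ⊗ -2)) ⊗ ((4 ⊕ -2) ⊗ (-2 ⊕ -4))) gives -10.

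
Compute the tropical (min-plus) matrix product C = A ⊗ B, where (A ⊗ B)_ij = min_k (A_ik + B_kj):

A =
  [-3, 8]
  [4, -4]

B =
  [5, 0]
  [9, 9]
A ⊗ B =
  [2, -3]
  [5, 4]

Apply the min-plus product entry-by-entry:
  C[0][0] = min over k of (A[0][0] + B[0][0] = -3 + 5 = 2, A[0][1] + B[1][0] = 8 + 9 = 17) = 2 (attained at k = 0)
  C[0][1] = min over k of (A[0][0] + B[0][1] = -3 + 0 = -3, A[0][1] + B[1][1] = 8 + 9 = 17) = -3 (attained at k = 0)
  C[1][0] = min over k of (A[1][0] + B[0][0] = 4 + 5 = 9, A[1][1] + B[1][0] = -4 + 9 = 5) = 5 (attained at k = 1)
  C[1][1] = min over k of (A[1][0] + B[0][1] = 4 + 0 = 4, A[1][1] + B[1][1] = -4 + 9 = 5) = 4 (attained at k = 0)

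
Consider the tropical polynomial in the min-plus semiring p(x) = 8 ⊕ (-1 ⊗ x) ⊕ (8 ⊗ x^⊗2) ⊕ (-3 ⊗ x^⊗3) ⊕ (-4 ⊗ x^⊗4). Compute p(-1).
p(-1) = -8

A tropical monomial a ⊗ x^⊗i evaluates to a + i · x. Evaluating each term at x = -1:
  Term 0 contributes 8 + 0 · -1 = 8
  Term 1 contributes -1 + 1 · -1 = -2
  Term 2 contributes 8 + 2 · -1 = 6
  Term 3 contributes -3 + 3 · -1 = -6
  Term 4 contributes -4 + 4 · -1 = -8
p(-1) = ⊕ of these = min[8, -2, 6, -6, -8] = -8.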